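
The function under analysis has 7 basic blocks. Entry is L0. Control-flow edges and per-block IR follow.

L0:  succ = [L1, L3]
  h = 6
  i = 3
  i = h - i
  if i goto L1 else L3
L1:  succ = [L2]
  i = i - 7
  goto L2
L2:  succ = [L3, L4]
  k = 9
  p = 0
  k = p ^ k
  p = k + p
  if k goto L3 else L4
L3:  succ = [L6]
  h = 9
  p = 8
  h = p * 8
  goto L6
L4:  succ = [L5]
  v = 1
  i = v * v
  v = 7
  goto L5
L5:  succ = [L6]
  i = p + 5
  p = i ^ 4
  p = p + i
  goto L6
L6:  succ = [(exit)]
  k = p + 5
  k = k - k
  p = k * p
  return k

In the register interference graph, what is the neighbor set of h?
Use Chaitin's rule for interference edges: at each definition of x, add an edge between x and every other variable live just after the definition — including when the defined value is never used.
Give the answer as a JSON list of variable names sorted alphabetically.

Block summaries:
  L0: def={h,i} ue=∅
  L1: def={i} ue={i}
  L2: def={k,p} ue=∅
  L3: def={h,p} ue=∅
  L4: def={i,v} ue=∅
  L5: def={i,p} ue={p}
  L6: def={k,p} ue={p}

Backward fixpoint:
  L0: in=∅ out={i}
  L1: in={i} out=∅
  L2: in=∅ out={p}
  L3: in=∅ out={p}
  L4: in={p} out={p}
  L5: in={p} out={p}
  L6: in={p} out=∅

Interference:
  h: {i,p}
  i: {h,p}
  k: {p}
  p: {h,i,k,v}
  v: {p}

N(h) = ["i", "p"]

Answer: ["i", "p"]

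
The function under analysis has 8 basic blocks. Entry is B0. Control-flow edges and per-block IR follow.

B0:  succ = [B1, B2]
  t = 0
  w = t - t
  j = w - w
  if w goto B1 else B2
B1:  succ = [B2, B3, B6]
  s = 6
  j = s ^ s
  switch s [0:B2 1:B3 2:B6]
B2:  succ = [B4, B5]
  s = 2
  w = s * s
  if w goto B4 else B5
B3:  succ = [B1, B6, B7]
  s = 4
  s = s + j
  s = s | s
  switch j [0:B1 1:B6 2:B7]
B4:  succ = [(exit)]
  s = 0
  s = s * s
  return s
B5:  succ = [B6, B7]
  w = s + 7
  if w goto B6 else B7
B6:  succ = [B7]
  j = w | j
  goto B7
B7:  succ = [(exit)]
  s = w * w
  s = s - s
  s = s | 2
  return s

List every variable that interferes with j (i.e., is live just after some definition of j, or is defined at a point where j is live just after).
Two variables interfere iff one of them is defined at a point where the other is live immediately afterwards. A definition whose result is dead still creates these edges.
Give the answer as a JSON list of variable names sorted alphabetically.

Per-block:
  B0: {j,t,w} / ∅
  B1: {j,s} / ∅
  B2: {s,w} / ∅
  B3: {s} / {j}
  B4: {s} / ∅
  B5: {w} / {s}
  B6: {j} / {j,w}
  B7: {s} / {w}

Liveness:
  live B0: ∅→{j,w}
  live B1: {w}→{j,w}
  live B2: {j}→{j,s}
  live B3: {j,w}→{j,w}
  live B4: ∅→∅
  live B5: {j,s}→{j,w}
  live B6: {j,w}→{w}
  live B7: {w}→∅

Conflict graph:
  j: {s,w}
  s: {j,w}
  t: ∅
  w: {j,s}

N(j) = ["s", "w"]

Answer: ["s", "w"]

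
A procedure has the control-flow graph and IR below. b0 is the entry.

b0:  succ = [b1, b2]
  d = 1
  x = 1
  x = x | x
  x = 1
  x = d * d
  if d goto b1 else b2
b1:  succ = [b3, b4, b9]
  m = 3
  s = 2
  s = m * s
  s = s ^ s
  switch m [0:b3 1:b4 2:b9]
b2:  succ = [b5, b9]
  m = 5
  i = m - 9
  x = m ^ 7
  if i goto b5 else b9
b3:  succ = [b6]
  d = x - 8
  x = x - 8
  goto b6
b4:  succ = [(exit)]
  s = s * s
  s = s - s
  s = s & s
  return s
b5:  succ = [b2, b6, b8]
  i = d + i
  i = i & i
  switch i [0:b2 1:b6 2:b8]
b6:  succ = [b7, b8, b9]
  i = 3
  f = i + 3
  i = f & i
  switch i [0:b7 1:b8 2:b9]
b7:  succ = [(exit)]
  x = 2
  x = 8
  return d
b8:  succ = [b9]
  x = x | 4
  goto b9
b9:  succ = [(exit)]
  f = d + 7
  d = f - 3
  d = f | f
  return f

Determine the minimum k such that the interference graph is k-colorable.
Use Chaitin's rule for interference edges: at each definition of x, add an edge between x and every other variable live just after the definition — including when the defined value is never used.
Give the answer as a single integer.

Per-block:
  b0 def {d,x} use ∅
  b1 def {m,s} use ∅
  b2 def {i,m,x} use ∅
  b3 def {d,x} use {x}
  b4 def {s} use {s}
  b5 def {i} use {d,i}
  b6 def {f,i} use ∅
  b7 def {x} use {d}
  b8 def {x} use {x}
  b9 def {d,f} use {d}

Backward fixpoint:
  b0 li=∅ lo={d,x}
  b1 li={d,x} lo={d,s,x}
  b2 li={d} lo={d,i,x}
  b3 li={x} lo={d,x}
  b4 li={s} lo=∅
  b5 li={d,i,x} lo={d,x}
  b6 li={d,x} lo={d,x}
  b7 li={d} lo=∅
  b8 li={d,x} lo={d}
  b9 li={d} lo=∅

Interfere edges:
  d: {f,i,m,s,x}
  f: {d,i,x}
  i: {d,f,m,x}
  m: {d,i,s,x}
  s: {d,m,x}
  x: {d,f,i,m,s}

Chromatic number:
  clique {d,f,i,x} ⇒ need ≥ 4
  4-colouring: c0={d}  c1={x}  c2={i,s}  c3={f,m}
  χ = 4

Answer: 4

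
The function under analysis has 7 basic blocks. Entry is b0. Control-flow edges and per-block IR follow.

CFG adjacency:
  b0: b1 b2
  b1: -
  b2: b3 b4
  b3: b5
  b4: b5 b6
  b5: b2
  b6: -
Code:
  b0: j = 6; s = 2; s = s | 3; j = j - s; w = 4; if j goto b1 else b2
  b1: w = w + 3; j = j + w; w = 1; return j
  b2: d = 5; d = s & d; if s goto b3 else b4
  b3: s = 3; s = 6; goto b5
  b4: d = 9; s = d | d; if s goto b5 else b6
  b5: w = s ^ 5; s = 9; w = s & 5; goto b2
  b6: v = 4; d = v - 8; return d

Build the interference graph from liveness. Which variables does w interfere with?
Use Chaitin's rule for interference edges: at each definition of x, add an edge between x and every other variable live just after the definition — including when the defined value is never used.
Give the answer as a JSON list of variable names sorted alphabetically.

Per-block:
  b0: def={j,s,w} ue=∅
  b1: def={j,w} ue={j,w}
  b2: def={d} ue={s}
  b3: def={s} ue=∅
  b4: def={d,s} ue=∅
  b5: def={s,w} ue={s}
  b6: def={d,v} ue=∅

Liveness:
  b0: in=∅ out={j,s,w}
  b1: in={j,w} out=∅
  b2: in={s} out=∅
  b3: in=∅ out={s}
  b4: in=∅ out={s}
  b5: in={s} out={s}
  b6: in=∅ out=∅

Interfere edges:
  d↔{s}
  j↔{s,w}
  s↔{d,j,w}
  v↔∅
  w↔{j,s}

N(w) = ["j", "s"]

Answer: ["j", "s"]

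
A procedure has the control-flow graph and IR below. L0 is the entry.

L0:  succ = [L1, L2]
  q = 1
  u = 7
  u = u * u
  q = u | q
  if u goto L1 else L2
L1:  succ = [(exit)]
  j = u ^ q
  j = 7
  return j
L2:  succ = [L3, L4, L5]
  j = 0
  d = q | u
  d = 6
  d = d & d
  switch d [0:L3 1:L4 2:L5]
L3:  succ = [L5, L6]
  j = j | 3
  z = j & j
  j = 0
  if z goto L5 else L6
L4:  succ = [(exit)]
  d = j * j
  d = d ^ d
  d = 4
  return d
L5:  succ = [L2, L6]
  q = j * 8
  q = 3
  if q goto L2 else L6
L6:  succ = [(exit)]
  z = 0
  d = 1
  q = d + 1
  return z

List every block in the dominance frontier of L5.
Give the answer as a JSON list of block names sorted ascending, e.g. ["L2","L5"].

Answer: ["L2", "L6"]

Analysis:
idom tree: L1←L0 L2←L0 L3←L2 L4←L2 L5←L2 L6←L2
Dom∩ at merges:
  L2: preds {L0,L5}: {L0} ∩ {L0,L2,L5} = {L0}; idom=L0
  L5: preds {L2,L3}: {L0,L2} ∩ {L0,L2,L3} = {L0,L2}; idom=L2
  L6: preds {L3,L5}: {L0,L2,L3} ∩ {L0,L2,L5} = {L0,L2}; idom=L2

Frontier:
  join L2 pred L0: · stop@L0
  join L2 pred L5: L5→L2 stop@L0
  join L5 pred L2: · stop@L2
  join L5 pred L3: L3 stop@L2
  join L6 pred L3: L3 stop@L2
  join L6 pred L5: L5 stop@L2
  L0: DF=∅
  L1: DF=∅
  L2: DF={L2}
  L3: DF={L5,L6}
  L4: DF=∅
  L5: DF={L2,L6}
  L6: DF=∅

DF(L5) = ["L2", "L6"]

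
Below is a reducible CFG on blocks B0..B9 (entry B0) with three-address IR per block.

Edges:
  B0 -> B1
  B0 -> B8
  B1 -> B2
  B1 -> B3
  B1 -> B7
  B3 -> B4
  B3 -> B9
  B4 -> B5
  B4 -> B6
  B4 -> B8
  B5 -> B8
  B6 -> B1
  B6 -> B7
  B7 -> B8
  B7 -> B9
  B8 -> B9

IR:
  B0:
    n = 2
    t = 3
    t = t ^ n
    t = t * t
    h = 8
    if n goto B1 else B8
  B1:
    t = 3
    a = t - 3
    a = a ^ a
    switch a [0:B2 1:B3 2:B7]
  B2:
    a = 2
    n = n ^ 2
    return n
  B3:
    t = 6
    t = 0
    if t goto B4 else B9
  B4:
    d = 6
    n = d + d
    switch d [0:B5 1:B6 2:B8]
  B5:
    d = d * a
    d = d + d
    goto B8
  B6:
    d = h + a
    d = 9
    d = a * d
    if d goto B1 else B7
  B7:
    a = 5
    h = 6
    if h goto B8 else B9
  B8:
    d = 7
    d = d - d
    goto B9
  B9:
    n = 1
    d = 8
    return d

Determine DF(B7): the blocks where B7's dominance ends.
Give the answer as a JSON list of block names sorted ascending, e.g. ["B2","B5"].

Answer: ["B8", "B9"]

Derivation:
idom tree: B1←B0 B2←B1 B3←B1 B4←B3 B5←B4 B6←B4 B7←B1 B8←B0 B9←B0
Join-block Dom:
  B1: preds {B0,B6}: {B0} ∩ {B0,B1,B3,B4,B6} = {B0}; idom=B0
  B7: preds {B1,B6}: {B0,B1} ∩ {B0,B1,B3,B4,B6} = {B0,B1}; idom=B1
  B8: preds {B0,B4,B5,B7}: {B0} ∩ {B0,B1,B3,B4} ∩ {B0,B1,B3,B4,B5} ∩ {B0,B1,B7} = {B0}; idom=B0
  B9: preds {B3,B7,B8}: {B0,B1,B3} ∩ {B0,B1,B7} ∩ {B0,B8} = {B0}; idom=B0

Frontier:
  B1←B0: walk · to B0
  B1←B6: walk B6→B4→B3→B1 to B0
  B7←B1: walk · to B1
  B7←B6: walk B6→B4→B3 to B1
  B8←B0: walk · to B0
  B8←B4: walk B4→B3→B1 to B0
  B8←B5: walk B5→B4→B3→B1 to B0
  B8←B7: walk B7→B1 to B0
  B9←B3: walk B3→B1 to B0
  B9←B7: walk B7→B1 to B0
  B9←B8: walk B8 to B0
  B0: DF=∅
  B1: DF={B1,B8,B9}
  B2: DF=∅
  B3: DF={B1,B7,B8,B9}
  B4: DF={B1,B7,B8}
  B5: DF={B8}
  B6: DF={B1,B7}
  B7: DF={B8,B9}
  B8: DF={B9}
  B9: DF=∅

DF(B7) = ["B8", "B9"]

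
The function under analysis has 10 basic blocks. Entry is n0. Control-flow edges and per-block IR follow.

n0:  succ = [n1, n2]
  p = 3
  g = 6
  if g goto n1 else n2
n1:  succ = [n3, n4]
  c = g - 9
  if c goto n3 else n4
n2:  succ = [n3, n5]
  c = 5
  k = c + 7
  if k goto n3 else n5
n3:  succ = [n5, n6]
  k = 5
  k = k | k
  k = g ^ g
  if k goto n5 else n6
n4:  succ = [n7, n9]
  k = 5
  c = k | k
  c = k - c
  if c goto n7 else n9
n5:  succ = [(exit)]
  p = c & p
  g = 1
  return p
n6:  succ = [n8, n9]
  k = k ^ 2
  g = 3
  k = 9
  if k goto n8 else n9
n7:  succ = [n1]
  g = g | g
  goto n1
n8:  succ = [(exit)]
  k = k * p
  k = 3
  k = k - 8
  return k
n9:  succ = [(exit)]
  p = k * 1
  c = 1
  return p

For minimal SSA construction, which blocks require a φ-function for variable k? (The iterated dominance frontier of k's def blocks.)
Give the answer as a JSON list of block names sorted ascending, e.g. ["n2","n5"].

Answer: ["n1", "n3", "n5", "n9"]

Derivation:
idom tree: n1←n0 n2←n0 n3←n0 n4←n1 n5←n0 n6←n3 n7←n4 n8←n6 n9←n0
Dom at joins:
  n1: preds {n0,n7}: {n0} ∩ {n0,n1,n4,n7} = {n0}; idom=n0
  n3: preds {n1,n2}: {n0,n1} ∩ {n0,n2} = {n0}; idom=n0
  n5: preds {n2,n3}: {n0,n2} ∩ {n0,n3} = {n0}; idom=n0
  n9: preds {n4,n6}: {n0,n1,n4} ∩ {n0,n3,n6} = {n0}; idom=n0

DF derivation:
  n1←n0: walk · to n0
  n1←n7: walk n7→n4→n1 to n0
  n3←n1: walk n1 to n0
  n3←n2: walk n2 to n0
  n5←n2: walk n2 to n0
  n5←n3: walk n3 to n0
  n9←n4: walk n4→n1 to n0
  n9←n6: walk n6→n3 to n0
  DF(n0)=∅
  DF(n1)={n1,n3,n9}
  DF(n2)={n3,n5}
  DF(n3)={n5,n9}
  DF(n4)={n1,n9}
  DF(n5)=∅
  DF(n6)={n9}
  DF(n7)={n1}
  DF(n8)=∅
  DF(n9)=∅

φ for k: defs {n2,n3,n4,n6,n8}
  DF⁺ = {n1,n3,n5,n9}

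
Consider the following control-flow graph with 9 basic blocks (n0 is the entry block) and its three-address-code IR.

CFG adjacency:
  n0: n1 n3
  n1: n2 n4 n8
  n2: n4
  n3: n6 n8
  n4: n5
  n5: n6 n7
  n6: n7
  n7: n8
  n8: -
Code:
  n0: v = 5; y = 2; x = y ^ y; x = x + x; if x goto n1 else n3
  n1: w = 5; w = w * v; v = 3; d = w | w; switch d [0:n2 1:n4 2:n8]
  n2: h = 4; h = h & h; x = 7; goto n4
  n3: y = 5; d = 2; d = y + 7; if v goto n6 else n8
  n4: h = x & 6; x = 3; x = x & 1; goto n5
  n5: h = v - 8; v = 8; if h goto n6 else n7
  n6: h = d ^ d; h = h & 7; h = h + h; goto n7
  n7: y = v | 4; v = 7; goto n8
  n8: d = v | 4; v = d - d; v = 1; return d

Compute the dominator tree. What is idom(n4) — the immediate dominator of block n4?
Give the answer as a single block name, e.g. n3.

Answer: n1

Analysis:
idom tree: n1←n0 n2←n1 n3←n0 n4←n1 n5←n4 n6←n0 n7←n0 n8←n0
Dom at joins:
  n4: preds {n1,n2}: {n0,n1} ∩ {n0,n1,n2} = {n0,n1}; idom=n1
  n6: preds {n3,n5}: {n0,n3} ∩ {n0,n1,n4,n5} = {n0}; idom=n0
  n7: preds {n5,n6}: {n0,n1,n4,n5} ∩ {n0,n6} = {n0}; idom=n0
  n8: preds {n1,n3,n7}: {n0,n1} ∩ {n0,n3} ∩ {n0,n7} = {n0}; idom=n0

idom(n4) = n1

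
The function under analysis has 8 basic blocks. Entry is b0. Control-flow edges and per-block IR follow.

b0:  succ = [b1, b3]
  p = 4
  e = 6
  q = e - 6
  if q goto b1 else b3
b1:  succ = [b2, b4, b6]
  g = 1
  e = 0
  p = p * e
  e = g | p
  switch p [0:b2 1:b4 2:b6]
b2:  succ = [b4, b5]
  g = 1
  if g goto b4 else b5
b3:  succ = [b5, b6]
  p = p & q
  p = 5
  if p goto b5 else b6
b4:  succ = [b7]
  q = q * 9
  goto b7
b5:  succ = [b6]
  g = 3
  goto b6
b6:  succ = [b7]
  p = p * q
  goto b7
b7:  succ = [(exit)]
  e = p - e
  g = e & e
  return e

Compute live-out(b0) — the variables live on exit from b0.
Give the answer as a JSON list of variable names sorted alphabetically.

Answer: ["e", "p", "q"]

Analysis:
def/use:
  b0: def={e,p,q} ue=∅
  b1: def={e,g,p} ue={p}
  b2: def={g} ue=∅
  b3: def={p} ue={p,q}
  b4: def={q} ue={q}
  b5: def={g} ue=∅
  b6: def={p} ue={p,q}
  b7: def={e,g} ue={e,p}

Backward fixpoint:
  live b0: ∅→{e,p,q}
  live b1: {p,q}→{e,p,q}
  live b2: {e,p,q}→{e,p,q}
  live b3: {e,p,q}→{e,p,q}
  live b4: {e,p,q}→{e,p}
  live b5: {e,p,q}→{e,p,q}
  live b6: {e,p,q}→{e,p}
  live b7: {e,p}→∅

live-out(b0) = ["e", "p", "q"]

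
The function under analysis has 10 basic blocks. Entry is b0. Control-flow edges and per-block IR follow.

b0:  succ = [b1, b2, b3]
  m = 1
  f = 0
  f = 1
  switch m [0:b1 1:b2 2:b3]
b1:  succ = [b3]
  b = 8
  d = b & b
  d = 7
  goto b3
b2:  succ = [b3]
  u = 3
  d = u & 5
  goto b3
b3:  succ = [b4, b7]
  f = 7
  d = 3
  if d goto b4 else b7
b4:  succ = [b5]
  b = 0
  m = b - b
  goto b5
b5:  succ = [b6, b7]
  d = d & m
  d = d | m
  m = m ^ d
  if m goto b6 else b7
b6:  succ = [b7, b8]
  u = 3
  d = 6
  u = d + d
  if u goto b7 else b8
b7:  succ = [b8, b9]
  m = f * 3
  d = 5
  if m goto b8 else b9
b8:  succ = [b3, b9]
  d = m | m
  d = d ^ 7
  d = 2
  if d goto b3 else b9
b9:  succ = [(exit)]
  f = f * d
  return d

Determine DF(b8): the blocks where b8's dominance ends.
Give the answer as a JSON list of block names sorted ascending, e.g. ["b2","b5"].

idom tree: b1←b0 b2←b0 b3←b0 b4←b3 b5←b4 b6←b5 b7←b3 b8←b3 b9←b3
Dom∩ at merges:
  b3: preds {b0,b1,b2,b8}: {b0} ∩ {b0,b1} ∩ {b0,b2} ∩ {b0,b3,b8} = {b0}; idom=b0
  b7: preds {b3,b5,b6}: {b0,b3} ∩ {b0,b3,b4,b5} ∩ {b0,b3,b4,b5,b6} = {b0,b3}; idom=b3
  b8: preds {b6,b7}: {b0,b3,b4,b5,b6} ∩ {b0,b3,b7} = {b0,b3}; idom=b3
  b9: preds {b7,b8}: {b0,b3,b7} ∩ {b0,b3,b8} = {b0,b3}; idom=b3

DF walk-up:
  b3←b0: walk · to b0
  b3←b1: walk b1 to b0
  b3←b2: walk b2 to b0
  b3←b8: walk b8→b3 to b0
  b7←b3: walk · to b3
  b7←b5: walk b5→b4 to b3
  b7←b6: walk b6→b5→b4 to b3
  b8←b6: walk b6→b5→b4 to b3
  b8←b7: walk b7 to b3
  b9←b7: walk b7 to b3
  b9←b8: walk b8 to b3
  b0 → ∅
  b1 → {b3}
  b2 → {b3}
  b3 → {b3}
  b4 → {b7,b8}
  b5 → {b7,b8}
  b6 → {b7,b8}
  b7 → {b8,b9}
  b8 → {b3,b9}
  b9 → ∅

DF(b8) = ["b3", "b9"]

Answer: ["b3", "b9"]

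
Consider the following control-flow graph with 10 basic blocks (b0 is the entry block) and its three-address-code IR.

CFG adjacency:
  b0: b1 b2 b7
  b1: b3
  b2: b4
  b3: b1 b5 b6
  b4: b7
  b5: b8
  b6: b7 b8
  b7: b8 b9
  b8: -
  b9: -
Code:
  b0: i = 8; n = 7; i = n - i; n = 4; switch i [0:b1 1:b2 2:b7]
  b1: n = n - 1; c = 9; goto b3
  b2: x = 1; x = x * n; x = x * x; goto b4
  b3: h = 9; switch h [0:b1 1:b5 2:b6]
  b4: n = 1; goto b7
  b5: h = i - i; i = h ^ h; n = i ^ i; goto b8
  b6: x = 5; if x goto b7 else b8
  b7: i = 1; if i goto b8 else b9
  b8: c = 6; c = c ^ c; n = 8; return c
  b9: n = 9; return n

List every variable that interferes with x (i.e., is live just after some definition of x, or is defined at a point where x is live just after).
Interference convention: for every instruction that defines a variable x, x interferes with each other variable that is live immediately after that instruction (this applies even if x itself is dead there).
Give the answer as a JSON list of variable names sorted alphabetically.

Block summaries:
  b0: {i,n} / ∅
  b1: {c,n} / {n}
  b2: {x} / {n}
  b3: {h} / ∅
  b4: {n} / ∅
  b5: {h,i,n} / {i}
  b6: {x} / ∅
  b7: {i} / ∅
  b8: {c,n} / ∅
  b9: {n} / ∅

Live sets:
  live b0: ∅→{i,n}
  live b1: {i,n}→{i,n}
  live b2: {n}→∅
  live b3: {i,n}→{i,n}
  live b4: ∅→∅
  live b5: {i}→∅
  live b6: ∅→∅
  live b7: ∅→∅
  live b8: ∅→∅
  live b9: ∅→∅

Conflict graph:
  c↔{i,n}
  h↔{i,n}
  i↔{c,h,n}
  n↔{c,h,i,x}
  x↔{n}

N(x) = ["n"]

Answer: ["n"]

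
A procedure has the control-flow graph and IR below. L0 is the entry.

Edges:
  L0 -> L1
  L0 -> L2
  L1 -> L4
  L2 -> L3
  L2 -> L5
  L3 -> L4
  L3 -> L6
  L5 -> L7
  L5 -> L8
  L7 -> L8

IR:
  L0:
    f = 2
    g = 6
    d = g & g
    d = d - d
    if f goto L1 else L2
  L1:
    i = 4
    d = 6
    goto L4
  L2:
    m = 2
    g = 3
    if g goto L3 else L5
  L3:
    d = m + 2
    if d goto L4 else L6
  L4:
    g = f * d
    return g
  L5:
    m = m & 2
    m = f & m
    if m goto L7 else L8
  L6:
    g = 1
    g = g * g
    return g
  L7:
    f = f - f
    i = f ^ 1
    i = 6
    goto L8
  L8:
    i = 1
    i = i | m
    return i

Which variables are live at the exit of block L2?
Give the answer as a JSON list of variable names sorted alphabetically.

Block summaries:
  L0: {d,f,g} / ∅
  L1: {d,i} / ∅
  L2: {g,m} / ∅
  L3: {d} / {m}
  L4: {g} / {d,f}
  L5: {m} / {f,m}
  L6: {g} / ∅
  L7: {f,i} / {f}
  L8: {i} / {m}

Live sets:
  L0 li=∅ lo={f}
  L1 li={f} lo={d,f}
  L2 li={f} lo={f,m}
  L3 li={f,m} lo={d,f}
  L4 li={d,f} lo=∅
  L5 li={f,m} lo={f,m}
  L6 li=∅ lo=∅
  L7 li={f,m} lo={m}
  L8 li={m} lo=∅

live-out(L2) = ["f", "m"]

Answer: ["f", "m"]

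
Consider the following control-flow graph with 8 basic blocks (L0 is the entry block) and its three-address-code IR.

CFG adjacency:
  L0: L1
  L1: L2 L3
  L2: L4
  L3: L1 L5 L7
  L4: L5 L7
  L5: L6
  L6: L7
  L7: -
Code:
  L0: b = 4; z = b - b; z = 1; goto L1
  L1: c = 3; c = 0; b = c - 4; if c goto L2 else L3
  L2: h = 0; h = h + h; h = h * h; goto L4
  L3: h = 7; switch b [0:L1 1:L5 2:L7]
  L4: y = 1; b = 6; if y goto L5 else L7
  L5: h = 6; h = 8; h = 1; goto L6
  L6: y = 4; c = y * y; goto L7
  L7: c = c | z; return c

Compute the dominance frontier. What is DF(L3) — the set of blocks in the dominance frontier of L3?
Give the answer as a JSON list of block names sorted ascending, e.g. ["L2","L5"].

Answer: ["L1", "L5", "L7"]

Derivation:
idom tree: L1←L0 L2←L1 L3←L1 L4←L2 L5←L1 L6←L5 L7←L1
Join-block Dom:
  L1: preds {L0,L3}: {L0} ∩ {L0,L1,L3} = {L0}; idom=L0
  L5: preds {L3,L4}: {L0,L1,L3} ∩ {L0,L1,L2,L4} = {L0,L1}; idom=L1
  L7: preds {L3,L4,L6}: {L0,L1,L3} ∩ {L0,L1,L2,L4} ∩ {L0,L1,L5,L6} = {L0,L1}; idom=L1

Frontier:
  join L1 pred L0: · stop@L0
  join L1 pred L3: L3→L1 stop@L0
  join L5 pred L3: L3 stop@L1
  join L5 pred L4: L4→L2 stop@L1
  join L7 pred L3: L3 stop@L1
  join L7 pred L4: L4→L2 stop@L1
  join L7 pred L6: L6→L5 stop@L1
  DF(L0)=∅
  DF(L1)={L1}
  DF(L2)={L5,L7}
  DF(L3)={L1,L5,L7}
  DF(L4)={L5,L7}
  DF(L5)={L7}
  DF(L6)={L7}
  DF(L7)=∅

DF(L3) = ["L1", "L5", "L7"]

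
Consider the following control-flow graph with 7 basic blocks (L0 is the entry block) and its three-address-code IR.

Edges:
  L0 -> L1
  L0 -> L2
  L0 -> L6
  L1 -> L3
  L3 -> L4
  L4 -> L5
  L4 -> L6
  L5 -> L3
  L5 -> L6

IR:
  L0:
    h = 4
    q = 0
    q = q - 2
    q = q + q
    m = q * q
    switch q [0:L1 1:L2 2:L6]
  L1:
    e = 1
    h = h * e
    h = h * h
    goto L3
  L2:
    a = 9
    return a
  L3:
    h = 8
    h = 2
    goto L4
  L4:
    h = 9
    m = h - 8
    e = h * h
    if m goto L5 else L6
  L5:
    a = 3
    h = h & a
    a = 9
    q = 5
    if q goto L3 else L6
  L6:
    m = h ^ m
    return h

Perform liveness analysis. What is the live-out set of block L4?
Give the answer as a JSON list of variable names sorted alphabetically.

def/use:
  L0: {h,m,q} / ∅
  L1: {e,h} / {h}
  L2: {a} / ∅
  L3: {h} / ∅
  L4: {e,h,m} / ∅
  L5: {a,h,q} / {h}
  L6: {m} / {h,m}

Backward fixpoint:
  L0: in=∅ out={h,m}
  L1: in={h} out=∅
  L2: in=∅ out=∅
  L3: in=∅ out=∅
  L4: in=∅ out={h,m}
  L5: in={h,m} out={h,m}
  L6: in={h,m} out=∅

live-out(L4) = ["h", "m"]

Answer: ["h", "m"]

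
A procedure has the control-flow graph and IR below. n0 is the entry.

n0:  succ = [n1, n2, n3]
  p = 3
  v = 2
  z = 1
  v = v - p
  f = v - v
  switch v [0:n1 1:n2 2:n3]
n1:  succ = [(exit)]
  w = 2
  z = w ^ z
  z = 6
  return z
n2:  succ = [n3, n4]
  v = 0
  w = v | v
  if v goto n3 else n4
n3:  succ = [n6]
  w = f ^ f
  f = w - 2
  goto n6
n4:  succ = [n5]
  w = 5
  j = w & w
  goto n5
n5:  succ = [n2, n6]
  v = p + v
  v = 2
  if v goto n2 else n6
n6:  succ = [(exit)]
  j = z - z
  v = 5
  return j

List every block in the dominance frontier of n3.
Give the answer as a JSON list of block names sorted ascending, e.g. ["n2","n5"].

Answer: ["n6"]

Analysis:
idom tree: n1←n0 n2←n0 n3←n0 n4←n2 n5←n4 n6←n0
Dom∩ at merges:
  n2: preds {n0,n5}: {n0} ∩ {n0,n2,n4,n5} = {n0}; idom=n0
  n3: preds {n0,n2}: {n0} ∩ {n0,n2} = {n0}; idom=n0
  n6: preds {n3,n5}: {n0,n3} ∩ {n0,n2,n4,n5} = {n0}; idom=n0

DF walk-up:
  n2←n0: walk · to n0
  n2←n5: walk n5→n4→n2 to n0
  n3←n0: walk · to n0
  n3←n2: walk n2 to n0
  n6←n3: walk n3 to n0
  n6←n5: walk n5→n4→n2 to n0
  n0 → ∅
  n1 → ∅
  n2 → {n2,n3,n6}
  n3 → {n6}
  n4 → {n2,n6}
  n5 → {n2,n6}
  n6 → ∅

DF(n3) = ["n6"]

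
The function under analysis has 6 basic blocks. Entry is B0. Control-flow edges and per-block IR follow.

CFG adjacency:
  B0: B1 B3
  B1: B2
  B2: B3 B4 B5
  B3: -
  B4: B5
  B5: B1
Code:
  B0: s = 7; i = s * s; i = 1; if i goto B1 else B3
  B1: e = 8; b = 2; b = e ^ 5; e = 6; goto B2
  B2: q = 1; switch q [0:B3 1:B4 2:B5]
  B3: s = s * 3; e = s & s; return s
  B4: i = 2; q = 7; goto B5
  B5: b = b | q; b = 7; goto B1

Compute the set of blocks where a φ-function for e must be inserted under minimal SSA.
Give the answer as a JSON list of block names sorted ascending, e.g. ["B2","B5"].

idom tree: B1←B0 B2←B1 B3←B0 B4←B2 B5←B2
Join-block Dom:
  B1: preds {B0,B5}: {B0} ∩ {B0,B1,B2,B5} = {B0}; idom=B0
  B3: preds {B0,B2}: {B0} ∩ {B0,B1,B2} = {B0}; idom=B0
  B5: preds {B2,B4}: {B0,B1,B2} ∩ {B0,B1,B2,B4} = {B0,B1,B2}; idom=B2

Frontier:
  B1←B0: walk · to B0
  B1←B5: walk B5→B2→B1 to B0
  B3←B0: walk · to B0
  B3←B2: walk B2→B1 to B0
  B5←B2: walk · to B2
  B5←B4: walk B4 to B2
  DF(B0)=∅
  DF(B1)={B1,B3}
  DF(B2)={B1,B3}
  DF(B3)=∅
  DF(B4)={B5}
  DF(B5)={B1}

φ for e: defs {B1,B3}
  DF⁺ = {B1,B3}

Answer: ["B1", "B3"]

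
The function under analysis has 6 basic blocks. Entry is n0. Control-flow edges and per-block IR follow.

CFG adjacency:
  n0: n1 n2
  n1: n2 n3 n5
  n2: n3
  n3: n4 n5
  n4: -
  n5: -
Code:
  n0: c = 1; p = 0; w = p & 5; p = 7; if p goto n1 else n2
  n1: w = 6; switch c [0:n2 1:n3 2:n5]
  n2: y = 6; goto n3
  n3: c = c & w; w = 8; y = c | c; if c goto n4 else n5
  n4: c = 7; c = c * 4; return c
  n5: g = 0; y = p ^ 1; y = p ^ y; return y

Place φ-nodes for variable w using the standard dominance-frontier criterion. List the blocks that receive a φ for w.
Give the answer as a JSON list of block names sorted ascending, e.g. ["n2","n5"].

idom tree: n1←n0 n2←n0 n3←n0 n4←n3 n5←n0
Join-block Dom:
  n2: preds {n0,n1}: {n0} ∩ {n0,n1} = {n0}; idom=n0
  n3: preds {n1,n2}: {n0,n1} ∩ {n0,n2} = {n0}; idom=n0
  n5: preds {n1,n3}: {n0,n1} ∩ {n0,n3} = {n0}; idom=n0

Frontier:
  join n2 pred n0: · stop@n0
  join n2 pred n1: n1 stop@n0
  join n3 pred n1: n1 stop@n0
  join n3 pred n2: n2 stop@n0
  join n5 pred n1: n1 stop@n0
  join n5 pred n3: n3 stop@n0
  n0: DF=∅
  n1: DF={n2,n3,n5}
  n2: DF={n3}
  n3: DF={n5}
  n4: DF=∅
  n5: DF=∅

φ for w: defs {n0,n1,n3}
  DF⁺ = {n2,n3,n5}

Answer: ["n2", "n3", "n5"]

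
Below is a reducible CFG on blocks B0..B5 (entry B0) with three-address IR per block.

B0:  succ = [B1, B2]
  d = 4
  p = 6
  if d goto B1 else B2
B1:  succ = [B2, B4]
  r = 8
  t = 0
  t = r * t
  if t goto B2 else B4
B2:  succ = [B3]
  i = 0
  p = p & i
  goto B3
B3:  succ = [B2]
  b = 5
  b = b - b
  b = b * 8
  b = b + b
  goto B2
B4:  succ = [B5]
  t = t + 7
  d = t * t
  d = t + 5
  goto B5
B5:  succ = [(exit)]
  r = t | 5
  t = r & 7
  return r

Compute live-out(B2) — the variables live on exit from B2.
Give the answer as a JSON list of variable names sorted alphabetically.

Block summaries:
  B0: {d,p} / ∅
  B1: {r,t} / ∅
  B2: {i,p} / {p}
  B3: {b} / ∅
  B4: {d,t} / {t}
  B5: {r,t} / {t}

Backward fixpoint:
  B0 li=∅ lo={p}
  B1 li={p} lo={p,t}
  B2 li={p} lo={p}
  B3 li={p} lo={p}
  B4 li={t} lo={t}
  B5 li={t} lo=∅

live-out(B2) = ["p"]

Answer: ["p"]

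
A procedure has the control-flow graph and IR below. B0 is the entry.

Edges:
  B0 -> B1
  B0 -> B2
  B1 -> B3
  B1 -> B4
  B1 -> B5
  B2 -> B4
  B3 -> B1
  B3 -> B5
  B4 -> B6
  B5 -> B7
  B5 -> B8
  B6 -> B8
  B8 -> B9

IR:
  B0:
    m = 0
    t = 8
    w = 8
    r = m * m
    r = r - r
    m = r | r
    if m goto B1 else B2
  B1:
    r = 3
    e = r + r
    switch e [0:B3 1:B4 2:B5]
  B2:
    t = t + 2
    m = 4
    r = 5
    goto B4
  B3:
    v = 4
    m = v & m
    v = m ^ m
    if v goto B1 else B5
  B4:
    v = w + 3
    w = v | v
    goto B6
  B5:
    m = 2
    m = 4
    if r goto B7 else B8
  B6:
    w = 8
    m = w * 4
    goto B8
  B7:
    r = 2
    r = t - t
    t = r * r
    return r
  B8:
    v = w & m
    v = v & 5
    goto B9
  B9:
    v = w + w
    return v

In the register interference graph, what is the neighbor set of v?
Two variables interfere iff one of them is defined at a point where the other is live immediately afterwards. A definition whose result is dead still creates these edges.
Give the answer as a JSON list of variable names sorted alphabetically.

Per-block:
  B0 def {m,r,t,w} use ∅
  B1 def {e,r} use ∅
  B2 def {m,r,t} use {t}
  B3 def {m,v} use {m}
  B4 def {v,w} use {w}
  B5 def {m} use {r}
  B6 def {m,w} use ∅
  B7 def {r,t} use {t}
  B8 def {v} use {m,w}
  B9 def {v} use {w}

Live sets:
  B0: in=∅ out={m,t,w}
  B1: in={m,t,w} out={m,r,t,w}
  B2: in={t,w} out={w}
  B3: in={m,r,t,w} out={m,r,t,w}
  B4: in={w} out=∅
  B5: in={r,t,w} out={m,t,w}
  B6: in=∅ out={m,w}
  B7: in={t} out=∅
  B8: in={m,w} out={w}
  B9: in={w} out=∅

Conflict graph:
  e↔{m,r,t,w}
  m↔{e,r,t,v,w}
  r↔{e,m,t,v,w}
  t↔{e,m,r,v,w}
  v↔{m,r,t,w}
  w↔{e,m,r,t,v}

N(v) = ["m", "r", "t", "w"]

Answer: ["m", "r", "t", "w"]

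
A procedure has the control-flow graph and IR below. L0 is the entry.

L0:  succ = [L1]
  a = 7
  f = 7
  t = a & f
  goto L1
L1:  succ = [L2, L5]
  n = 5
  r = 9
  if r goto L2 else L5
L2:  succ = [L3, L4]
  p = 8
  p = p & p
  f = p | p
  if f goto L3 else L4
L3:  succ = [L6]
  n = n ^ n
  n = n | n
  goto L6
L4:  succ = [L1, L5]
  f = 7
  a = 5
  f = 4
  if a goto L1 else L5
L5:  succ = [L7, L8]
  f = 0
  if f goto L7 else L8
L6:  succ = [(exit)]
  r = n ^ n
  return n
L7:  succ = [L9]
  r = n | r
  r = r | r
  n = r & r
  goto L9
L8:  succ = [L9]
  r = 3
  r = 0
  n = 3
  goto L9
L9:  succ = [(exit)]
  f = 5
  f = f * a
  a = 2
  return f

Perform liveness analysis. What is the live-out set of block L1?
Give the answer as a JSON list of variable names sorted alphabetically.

Block summaries:
  L0: def={a,f,t} ue=∅
  L1: def={n,r} ue=∅
  L2: def={f,p} ue=∅
  L3: def={n} ue={n}
  L4: def={a,f} ue=∅
  L5: def={f} ue=∅
  L6: def={r} ue={n}
  L7: def={n,r} ue={n,r}
  L8: def={n,r} ue=∅
  L9: def={a,f} ue={a}

Backward fixpoint:
  L0: in=∅ out={a}
  L1: in={a} out={a,n,r}
  L2: in={n,r} out={n,r}
  L3: in={n} out={n}
  L4: in={n,r} out={a,n,r}
  L5: in={a,n,r} out={a,n,r}
  L6: in={n} out=∅
  L7: in={a,n,r} out={a}
  L8: in={a} out={a}
  L9: in={a} out=∅

live-out(L1) = ["a", "n", "r"]

Answer: ["a", "n", "r"]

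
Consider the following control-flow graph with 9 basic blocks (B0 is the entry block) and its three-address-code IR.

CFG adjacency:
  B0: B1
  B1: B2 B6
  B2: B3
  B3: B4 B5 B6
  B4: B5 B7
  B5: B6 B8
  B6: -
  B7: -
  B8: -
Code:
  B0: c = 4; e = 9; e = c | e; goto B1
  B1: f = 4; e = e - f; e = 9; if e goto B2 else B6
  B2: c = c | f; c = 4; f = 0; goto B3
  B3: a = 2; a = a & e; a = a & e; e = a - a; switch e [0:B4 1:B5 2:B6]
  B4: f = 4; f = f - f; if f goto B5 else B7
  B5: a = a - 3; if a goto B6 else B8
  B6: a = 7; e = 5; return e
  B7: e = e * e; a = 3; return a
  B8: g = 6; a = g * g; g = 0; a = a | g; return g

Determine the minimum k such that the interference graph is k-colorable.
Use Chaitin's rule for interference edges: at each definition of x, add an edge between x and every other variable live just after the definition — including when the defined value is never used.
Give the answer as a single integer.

def/use:
  B0: {c,e} / ∅
  B1: {e,f} / {e}
  B2: {c,f} / {c,f}
  B3: {a,e} / {e}
  B4: {f} / ∅
  B5: {a} / {a}
  B6: {a,e} / ∅
  B7: {a,e} / {e}
  B8: {a,g} / ∅

Liveness:
  B0: in=∅ out={c,e}
  B1: in={c,e} out={c,e,f}
  B2: in={c,e,f} out={e}
  B3: in={e} out={a,e}
  B4: in={a,e} out={a,e}
  B5: in={a} out=∅
  B6: in=∅ out=∅
  B7: in={e} out=∅
  B8: in=∅ out=∅

Interfere edges:
  a↔{e,f,g}
  c↔{e,f}
  e↔{a,c,f}
  f↔{a,c,e}
  g↔{a}

Colouring:
  lower bound: {a,e,f} mutually conflict ⇒ χ ≥ 3
  3-colouring: R0={a,c}  R1={e,g}  R2={f}
  χ = 3

Answer: 3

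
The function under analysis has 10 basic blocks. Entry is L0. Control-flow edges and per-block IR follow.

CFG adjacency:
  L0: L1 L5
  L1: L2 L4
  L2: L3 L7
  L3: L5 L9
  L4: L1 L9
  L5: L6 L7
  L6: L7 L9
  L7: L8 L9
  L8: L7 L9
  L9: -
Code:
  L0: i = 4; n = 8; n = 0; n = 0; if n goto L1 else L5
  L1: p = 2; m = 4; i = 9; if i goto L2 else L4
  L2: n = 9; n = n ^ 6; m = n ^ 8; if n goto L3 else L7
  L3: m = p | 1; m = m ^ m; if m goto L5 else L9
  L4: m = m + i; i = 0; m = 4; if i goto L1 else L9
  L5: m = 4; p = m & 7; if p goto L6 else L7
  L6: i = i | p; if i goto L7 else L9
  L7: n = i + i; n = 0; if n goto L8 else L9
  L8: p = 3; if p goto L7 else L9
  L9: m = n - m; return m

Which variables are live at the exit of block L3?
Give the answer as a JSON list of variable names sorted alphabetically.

def/use:
  L0: {i,n} / ∅
  L1: {i,m,p} / ∅
  L2: {m,n} / ∅
  L3: {m} / {p}
  L4: {i,m} / {i,m}
  L5: {m,p} / ∅
  L6: {i} / {i,p}
  L7: {n} / {i}
  L8: {p} / ∅
  L9: {m} / {m,n}

Liveness:
  live L0: ∅→{i,n}
  live L1: {n}→{i,m,n,p}
  live L2: {i,p}→{i,m,n,p}
  live L3: {i,n,p}→{i,m,n}
  live L4: {i,m,n}→{m,n}
  live L5: {i,n}→{i,m,n,p}
  live L6: {i,m,n,p}→{i,m,n}
  live L7: {i,m}→{i,m,n}
  live L8: {i,m,n}→{i,m,n}
  live L9: {m,n}→∅

live-out(L3) = ["i", "m", "n"]

Answer: ["i", "m", "n"]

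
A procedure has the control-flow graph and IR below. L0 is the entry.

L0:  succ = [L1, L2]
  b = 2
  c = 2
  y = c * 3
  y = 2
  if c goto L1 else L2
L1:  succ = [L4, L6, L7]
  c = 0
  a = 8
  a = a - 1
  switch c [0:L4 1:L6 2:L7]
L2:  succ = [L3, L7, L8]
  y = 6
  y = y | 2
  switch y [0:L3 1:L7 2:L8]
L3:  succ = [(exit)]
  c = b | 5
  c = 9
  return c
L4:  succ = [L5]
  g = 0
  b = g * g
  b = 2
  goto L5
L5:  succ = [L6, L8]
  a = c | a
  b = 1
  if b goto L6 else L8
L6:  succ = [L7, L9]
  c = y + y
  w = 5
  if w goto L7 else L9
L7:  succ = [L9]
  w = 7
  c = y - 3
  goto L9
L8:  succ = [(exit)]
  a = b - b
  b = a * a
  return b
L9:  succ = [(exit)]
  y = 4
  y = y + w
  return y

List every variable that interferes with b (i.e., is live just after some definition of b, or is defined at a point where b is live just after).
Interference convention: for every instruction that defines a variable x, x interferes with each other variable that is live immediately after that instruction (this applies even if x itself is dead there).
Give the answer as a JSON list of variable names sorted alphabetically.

Per-block:
  L0: {b,c,y} / ∅
  L1: {a,c} / ∅
  L2: {y} / ∅
  L3: {c} / {b}
  L4: {b,g} / ∅
  L5: {a,b} / {a,c}
  L6: {c,w} / {y}
  L7: {c,w} / {y}
  L8: {a,b} / {b}
  L9: {y} / {w}

Liveness:
  L0 li=∅ lo={b,y}
  L1 li={y} lo={a,c,y}
  L2 li={b} lo={b,y}
  L3 li={b} lo=∅
  L4 li={a,c,y} lo={a,c,y}
  L5 li={a,c,y} lo={b,y}
  L6 li={y} lo={w,y}
  L7 li={y} lo={w}
  L8 li={b} lo=∅
  L9 li={w} lo=∅

Interfere edges:
  a↔{b,c,g,y}
  b↔{a,c,y}
  c↔{a,b,g,w,y}
  g↔{a,c,y}
  w↔{c,y}
  y↔{a,b,c,g,w}

N(b) = ["a", "c", "y"]

Answer: ["a", "c", "y"]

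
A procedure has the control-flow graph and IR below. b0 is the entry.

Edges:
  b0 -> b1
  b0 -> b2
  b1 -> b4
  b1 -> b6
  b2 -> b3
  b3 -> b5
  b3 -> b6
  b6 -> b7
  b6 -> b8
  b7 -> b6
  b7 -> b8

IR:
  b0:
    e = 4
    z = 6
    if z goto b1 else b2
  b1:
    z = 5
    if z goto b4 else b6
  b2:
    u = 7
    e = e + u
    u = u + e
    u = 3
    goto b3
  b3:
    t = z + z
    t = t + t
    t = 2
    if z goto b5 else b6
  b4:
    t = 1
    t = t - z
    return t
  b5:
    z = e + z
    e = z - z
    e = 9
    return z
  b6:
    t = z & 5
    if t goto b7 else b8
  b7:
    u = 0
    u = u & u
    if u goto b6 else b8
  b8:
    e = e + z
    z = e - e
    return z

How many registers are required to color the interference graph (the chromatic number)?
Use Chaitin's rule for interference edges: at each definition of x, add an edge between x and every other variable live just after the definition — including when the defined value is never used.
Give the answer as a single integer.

Answer: 3

Working:
Block summaries:
  b0: {e,z} / ∅
  b1: {z} / ∅
  b2: {e,u} / {e}
  b3: {t} / {z}
  b4: {t} / {z}
  b5: {e,z} / {e,z}
  b6: {t} / {z}
  b7: {u} / ∅
  b8: {e,z} / {e,z}

Live sets:
  b0: in=∅ out={e,z}
  b1: in={e} out={e,z}
  b2: in={e,z} out={e,z}
  b3: in={e,z} out={e,z}
  b4: in={z} out=∅
  b5: in={e,z} out=∅
  b6: in={e,z} out={e,z}
  b7: in={e,z} out={e,z}
  b8: in={e,z} out=∅

Conflict graph:
  e: {t,u,z}
  t: {e,z}
  u: {e,z}
  z: {e,t,u}

Colouring:
  clique {e,t,z} ⇒ need ≥ 3
  assign e→R0 t→R2 u→R2 z→R1 — no edge inside a register ⇒ χ ≤ 3
  χ = 3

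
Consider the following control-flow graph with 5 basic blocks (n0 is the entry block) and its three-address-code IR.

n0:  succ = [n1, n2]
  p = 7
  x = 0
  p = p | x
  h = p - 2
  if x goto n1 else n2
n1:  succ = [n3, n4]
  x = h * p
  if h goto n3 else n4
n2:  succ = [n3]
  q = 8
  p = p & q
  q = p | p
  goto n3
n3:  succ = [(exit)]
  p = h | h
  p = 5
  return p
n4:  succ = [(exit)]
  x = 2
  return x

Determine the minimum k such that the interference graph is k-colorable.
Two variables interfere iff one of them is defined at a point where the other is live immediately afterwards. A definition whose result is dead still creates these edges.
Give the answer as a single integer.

Answer: 3

Derivation:
Block summaries:
  n0: def={h,p,x} ue=∅
  n1: def={x} ue={h,p}
  n2: def={p,q} ue={p}
  n3: def={p} ue={h}
  n4: def={x} ue=∅

Backward fixpoint:
  n0 li=∅ lo={h,p}
  n1 li={h,p} lo={h}
  n2 li={h,p} lo={h}
  n3 li={h} lo=∅
  n4 li=∅ lo=∅

Conflict graph:
  h↔{p,q,x}
  p↔{h,q,x}
  q↔{h,p}
  x↔{h,p}

Chromatic number:
  clique {h,p,q} ⇒ need ≥ 3
  assign h→c0 p→c1 q→c2 x→c2 — no edge inside a register ⇒ χ ≤ 3
  χ = 3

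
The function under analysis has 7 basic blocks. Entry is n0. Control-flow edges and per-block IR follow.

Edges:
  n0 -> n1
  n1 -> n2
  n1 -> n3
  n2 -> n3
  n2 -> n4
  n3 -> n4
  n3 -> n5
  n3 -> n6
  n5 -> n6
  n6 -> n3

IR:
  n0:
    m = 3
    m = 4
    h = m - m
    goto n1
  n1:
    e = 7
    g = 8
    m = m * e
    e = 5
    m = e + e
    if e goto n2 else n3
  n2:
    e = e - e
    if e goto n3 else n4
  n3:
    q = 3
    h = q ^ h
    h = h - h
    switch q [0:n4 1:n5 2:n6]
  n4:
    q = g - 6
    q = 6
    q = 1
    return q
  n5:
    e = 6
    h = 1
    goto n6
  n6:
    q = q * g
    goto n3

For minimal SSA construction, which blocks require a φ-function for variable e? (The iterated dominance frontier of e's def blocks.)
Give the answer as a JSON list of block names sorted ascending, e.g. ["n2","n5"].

Answer: ["n3", "n4", "n6"]

Derivation:
idom tree: n1←n0 n2←n1 n3←n1 n4←n1 n5←n3 n6←n3
Join-block Dom:
  n3: preds {n1,n2,n6}: {n0,n1} ∩ {n0,n1,n2} ∩ {n0,n1,n3,n6} = {n0,n1}; idom=n1
  n4: preds {n2,n3}: {n0,n1,n2} ∩ {n0,n1,n3} = {n0,n1}; idom=n1
  n6: preds {n3,n5}: {n0,n1,n3} ∩ {n0,n1,n3,n5} = {n0,n1,n3}; idom=n3

Frontier:
  join n3 pred n1: · stop@n1
  join n3 pred n2: n2 stop@n1
  join n3 pred n6: n6→n3 stop@n1
  join n4 pred n2: n2 stop@n1
  join n4 pred n3: n3 stop@n1
  join n6 pred n3: · stop@n3
  join n6 pred n5: n5 stop@n3
  n0: DF=∅
  n1: DF=∅
  n2: DF={n3,n4}
  n3: DF={n3,n4}
  n4: DF=∅
  n5: DF={n6}
  n6: DF={n3}

φ for e: defs {n1,n2,n5}
  DF⁺ = {n3,n4,n6}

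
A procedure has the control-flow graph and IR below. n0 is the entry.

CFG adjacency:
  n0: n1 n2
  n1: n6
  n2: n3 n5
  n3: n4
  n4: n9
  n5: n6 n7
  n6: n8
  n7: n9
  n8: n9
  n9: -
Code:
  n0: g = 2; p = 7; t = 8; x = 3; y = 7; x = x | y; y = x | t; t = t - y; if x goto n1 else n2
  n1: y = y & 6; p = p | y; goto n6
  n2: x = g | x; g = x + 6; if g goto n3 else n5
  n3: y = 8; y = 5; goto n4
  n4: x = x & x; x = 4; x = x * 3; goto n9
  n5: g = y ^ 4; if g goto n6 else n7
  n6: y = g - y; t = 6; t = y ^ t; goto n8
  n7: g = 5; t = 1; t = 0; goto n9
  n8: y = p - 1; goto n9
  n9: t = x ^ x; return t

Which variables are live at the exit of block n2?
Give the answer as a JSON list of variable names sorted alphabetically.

Answer: ["p", "x", "y"]

Derivation:
Per-block:
  n0: {g,p,t,x,y} / ∅
  n1: {p,y} / {p,y}
  n2: {g,x} / {g,x}
  n3: {y} / ∅
  n4: {x} / {x}
  n5: {g} / {y}
  n6: {t,y} / {g,y}
  n7: {g,t} / ∅
  n8: {y} / {p}
  n9: {t} / {x}

Live sets:
  n0: in=∅ out={g,p,x,y}
  n1: in={g,p,x,y} out={g,p,x,y}
  n2: in={g,p,x,y} out={p,x,y}
  n3: in={x} out={x}
  n4: in={x} out={x}
  n5: in={p,x,y} out={g,p,x,y}
  n6: in={g,p,x,y} out={p,x}
  n7: in={x} out={x}
  n8: in={p,x} out={x}
  n9: in={x} out=∅

live-out(n2) = ["p", "x", "y"]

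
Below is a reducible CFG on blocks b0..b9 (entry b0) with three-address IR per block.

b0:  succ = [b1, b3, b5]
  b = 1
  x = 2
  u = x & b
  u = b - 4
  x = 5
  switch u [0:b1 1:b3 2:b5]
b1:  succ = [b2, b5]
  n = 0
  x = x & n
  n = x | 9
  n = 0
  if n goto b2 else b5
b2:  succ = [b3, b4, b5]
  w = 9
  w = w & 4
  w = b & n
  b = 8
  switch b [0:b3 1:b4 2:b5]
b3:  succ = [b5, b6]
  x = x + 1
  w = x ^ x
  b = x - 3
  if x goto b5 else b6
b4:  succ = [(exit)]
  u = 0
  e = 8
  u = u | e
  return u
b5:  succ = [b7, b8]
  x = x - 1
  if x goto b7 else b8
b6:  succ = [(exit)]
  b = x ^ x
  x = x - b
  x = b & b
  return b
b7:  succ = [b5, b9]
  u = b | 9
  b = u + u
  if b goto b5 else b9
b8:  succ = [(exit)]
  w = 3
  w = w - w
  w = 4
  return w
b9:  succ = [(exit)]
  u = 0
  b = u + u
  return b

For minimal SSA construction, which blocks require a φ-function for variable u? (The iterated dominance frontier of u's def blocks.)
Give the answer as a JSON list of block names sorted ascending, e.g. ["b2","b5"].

Answer: ["b5"]

Working:
idom tree: b1←b0 b2←b1 b3←b0 b4←b2 b5←b0 b6←b3 b7←b5 b8←b5 b9←b7
Dom∩ at merges:
  b3: preds {b0,b2}: {b0} ∩ {b0,b1,b2} = {b0}; idom=b0
  b5: preds {b0,b1,b2,b3,b7}: {b0} ∩ {b0,b1} ∩ {b0,b1,b2} ∩ {b0,b3} ∩ {b0,b5,b7} = {b0}; idom=b0

DF walk-up:
  join b3 pred b0: · stop@b0
  join b3 pred b2: b2→b1 stop@b0
  join b5 pred b0: · stop@b0
  join b5 pred b1: b1 stop@b0
  join b5 pred b2: b2→b1 stop@b0
  join b5 pred b3: b3 stop@b0
  join b5 pred b7: b7→b5 stop@b0
  b0: DF=∅
  b1: DF={b3,b5}
  b2: DF={b3,b5}
  b3: DF={b5}
  b4: DF=∅
  b5: DF={b5}
  b6: DF=∅
  b7: DF={b5}
  b8: DF=∅
  b9: DF=∅

φ for u: defs {b0,b4,b7,b9}
  DF⁺ = {b5}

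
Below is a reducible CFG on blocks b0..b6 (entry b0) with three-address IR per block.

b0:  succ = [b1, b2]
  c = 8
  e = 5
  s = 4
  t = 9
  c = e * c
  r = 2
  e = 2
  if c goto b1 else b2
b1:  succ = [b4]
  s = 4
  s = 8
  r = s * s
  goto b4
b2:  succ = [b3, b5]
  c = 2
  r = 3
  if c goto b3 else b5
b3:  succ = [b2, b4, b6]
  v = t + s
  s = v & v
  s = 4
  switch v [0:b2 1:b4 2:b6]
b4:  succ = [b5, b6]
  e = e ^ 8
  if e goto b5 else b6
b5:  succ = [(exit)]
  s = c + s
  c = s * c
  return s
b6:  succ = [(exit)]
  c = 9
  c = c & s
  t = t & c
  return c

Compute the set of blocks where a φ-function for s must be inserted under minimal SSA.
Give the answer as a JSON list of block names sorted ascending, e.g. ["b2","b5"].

idom tree: b1←b0 b2←b0 b3←b2 b4←b0 b5←b0 b6←b0
Dom at joins:
  b2: preds {b0,b3}: {b0} ∩ {b0,b2,b3} = {b0}; idom=b0
  b4: preds {b1,b3}: {b0,b1} ∩ {b0,b2,b3} = {b0}; idom=b0
  b5: preds {b2,b4}: {b0,b2} ∩ {b0,b4} = {b0}; idom=b0
  b6: preds {b3,b4}: {b0,b2,b3} ∩ {b0,b4} = {b0}; idom=b0

Frontier:
  b2←b0: walk · to b0
  b2←b3: walk b3→b2 to b0
  b4←b1: walk b1 to b0
  b4←b3: walk b3→b2 to b0
  b5←b2: walk b2 to b0
  b5←b4: walk b4 to b0
  b6←b3: walk b3→b2 to b0
  b6←b4: walk b4 to b0
  DF(b0)=∅
  DF(b1)={b4}
  DF(b2)={b2,b4,b5,b6}
  DF(b3)={b2,b4,b6}
  DF(b4)={b5,b6}
  DF(b5)=∅
  DF(b6)=∅

φ for s: defs {b0,b1,b3,b5}
  DF⁺ = {b2,b4,b5,b6}

Answer: ["b2", "b4", "b5", "b6"]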